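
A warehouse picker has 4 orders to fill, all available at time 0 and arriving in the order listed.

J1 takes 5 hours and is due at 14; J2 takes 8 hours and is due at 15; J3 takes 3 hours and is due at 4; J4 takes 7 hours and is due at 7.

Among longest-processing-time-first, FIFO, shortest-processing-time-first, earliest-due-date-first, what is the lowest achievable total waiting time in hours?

LPT (decreasing processing time): J2 J4 J1 J3.
J2: waits 0, runs 0→8
J4: waits 8, runs 8→15
J1: waits 15, runs 15→20
J3: waits 20, runs 20→23
Sum = 0+8+15+20 = 43.
FIFO (arrival order): J1 J2 J3 J4.
J1: waits 0, runs 0→5
J2: waits 5, runs 5→13
J3: waits 13, runs 13→16
J4: waits 16, runs 16→23
Sum = 0+5+13+16 = 34.
SPT (increasing processing time): J3 J1 J4 J2.
J3: waits 0, runs 0→3
J1: waits 3, runs 3→8
J4: waits 8, runs 8→15
J2: waits 15, runs 15→23
Sum = 0+3+8+15 = 26.
EDD (increasing due date): J3 J4 J1 J2.
J3: waits 0, runs 0→3
J4: waits 3, runs 3→10
J1: waits 10, runs 10→15
J2: waits 15, runs 15→23
Sum = 0+3+10+15 = 28.
LPT 43, FIFO 34, SPT 26, EDD 28 → minimum 26.

26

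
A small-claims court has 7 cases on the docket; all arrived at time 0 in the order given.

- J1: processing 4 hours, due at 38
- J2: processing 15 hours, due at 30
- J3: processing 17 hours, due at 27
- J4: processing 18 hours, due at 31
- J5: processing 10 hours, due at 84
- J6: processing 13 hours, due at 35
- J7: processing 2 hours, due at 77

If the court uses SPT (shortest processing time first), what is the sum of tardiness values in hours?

SPT (increasing processing time): J7 J1 J5 J6 J2 J3 J4.
J7: 0→2, due 77, tardiness 0
J1: 2→6, due 38, tardiness 0
J5: 6→16, due 84, tardiness 0
J6: 16→29, due 35, tardiness 0
J2: 29→44, due 30, tardiness 14
J3: 44→61, due 27, tardiness 34
J4: 61→79, due 31, tardiness 48
Sum = 0+0+0+0+14+34+48 = 96.

96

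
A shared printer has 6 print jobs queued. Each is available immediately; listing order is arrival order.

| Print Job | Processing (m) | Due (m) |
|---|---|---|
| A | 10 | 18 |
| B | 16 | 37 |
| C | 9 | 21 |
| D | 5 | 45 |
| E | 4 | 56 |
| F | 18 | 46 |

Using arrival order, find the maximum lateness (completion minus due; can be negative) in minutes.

FIFO (arrival order): A B C D E F.
A: 0→10, due 18, lateness -8
B: 10→26, due 37, lateness -11
C: 26→35, due 21, lateness 14
D: 35→40, due 45, lateness -5
E: 40→44, due 56, lateness -12
F: 44→62, due 46, lateness 16
Maximum = 16.

16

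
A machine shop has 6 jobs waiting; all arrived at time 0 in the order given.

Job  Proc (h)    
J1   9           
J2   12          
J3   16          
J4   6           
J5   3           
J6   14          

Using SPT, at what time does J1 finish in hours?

SPT (increasing processing time): J5 J4 J1 J2 J6 J3.
J5: 0→3
J4: 3→9
J1: 9→18

18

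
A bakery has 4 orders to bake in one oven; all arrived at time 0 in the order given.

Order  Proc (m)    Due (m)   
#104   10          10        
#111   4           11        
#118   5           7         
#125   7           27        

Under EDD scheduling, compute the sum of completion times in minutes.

65

EDD (increasing due date): #118 #104 #111 #125.
#118: 0→5
#104: 5→15
#111: 15→19
#125: 19→26
Sum = 5+15+19+26 = 65.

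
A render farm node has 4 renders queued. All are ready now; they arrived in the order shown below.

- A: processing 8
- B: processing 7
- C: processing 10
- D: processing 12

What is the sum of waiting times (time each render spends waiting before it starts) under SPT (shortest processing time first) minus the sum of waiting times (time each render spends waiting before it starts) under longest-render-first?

SPT (increasing processing time): B A C D.
B: waits 0, runs 0→7
A: waits 7, runs 7→15
C: waits 15, runs 15→25
D: waits 25, runs 25→37
Sum = 0+7+15+25 = 47.
LPT (decreasing processing time): D C A B.
D: waits 0, runs 0→12
C: waits 12, runs 12→22
A: waits 22, runs 22→30
B: waits 30, runs 30→37
Sum = 0+12+22+30 = 64.
Difference = 47 − 64 = -17.

-17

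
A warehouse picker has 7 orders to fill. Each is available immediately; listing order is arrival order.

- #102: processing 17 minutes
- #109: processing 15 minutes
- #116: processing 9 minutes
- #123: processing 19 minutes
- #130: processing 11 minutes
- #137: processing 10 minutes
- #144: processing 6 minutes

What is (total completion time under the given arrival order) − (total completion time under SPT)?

FIFO (arrival order): #102 #109 #116 #123 #130 #137 #144.
#102: 0→17
#109: 17→32
#116: 32→41
#123: 41→60
#130: 60→71
#137: 71→81
#144: 81→87
Sum = 17+32+41+60+71+81+87 = 389.
SPT (increasing processing time): #144 #116 #137 #130 #109 #102 #123.
#144: 0→6
#116: 6→15
#137: 15→25
#130: 25→36
#109: 36→51
#102: 51→68
#123: 68→87
Sum = 6+15+25+36+51+68+87 = 288.
Difference = 389 − 288 = 101.

101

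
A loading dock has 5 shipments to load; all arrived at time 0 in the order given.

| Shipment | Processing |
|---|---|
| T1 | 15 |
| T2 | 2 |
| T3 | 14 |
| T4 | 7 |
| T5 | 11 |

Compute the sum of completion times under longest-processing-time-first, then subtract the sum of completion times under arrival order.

30

LPT (decreasing processing time): T1 T3 T5 T4 T2.
T1: 0→15
T3: 15→29
T5: 29→40
T4: 40→47
T2: 47→49
Sum = 15+29+40+47+49 = 180.
FIFO (arrival order): T1 T2 T3 T4 T5.
T1: 0→15
T2: 15→17
T3: 17→31
T4: 31→38
T5: 38→49
Sum = 15+17+31+38+49 = 150.
Difference = 180 − 150 = 30.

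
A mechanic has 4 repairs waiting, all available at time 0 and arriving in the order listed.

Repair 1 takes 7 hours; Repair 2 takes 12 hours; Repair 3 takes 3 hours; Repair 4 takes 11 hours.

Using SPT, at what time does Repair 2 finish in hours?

33

SPT (increasing processing time): Repair 3 Repair 1 Repair 4 Repair 2.
Repair 3: 0→3
Repair 1: 3→10
Repair 4: 10→21
Repair 2: 21→33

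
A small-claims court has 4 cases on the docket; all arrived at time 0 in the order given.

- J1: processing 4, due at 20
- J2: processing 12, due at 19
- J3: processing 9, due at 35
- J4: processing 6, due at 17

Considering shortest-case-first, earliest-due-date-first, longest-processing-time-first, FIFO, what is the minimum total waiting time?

SPT (increasing processing time): J1 J4 J3 J2.
J1: waits 0, runs 0→4
J4: waits 4, runs 4→10
J3: waits 10, runs 10→19
J2: waits 19, runs 19→31
Sum = 0+4+10+19 = 33.
EDD (increasing due date): J4 J2 J1 J3.
J4: waits 0, runs 0→6
J2: waits 6, runs 6→18
J1: waits 18, runs 18→22
J3: waits 22, runs 22→31
Sum = 0+6+18+22 = 46.
LPT (decreasing processing time): J2 J3 J4 J1.
J2: waits 0, runs 0→12
J3: waits 12, runs 12→21
J4: waits 21, runs 21→27
J1: waits 27, runs 27→31
Sum = 0+12+21+27 = 60.
FIFO (arrival order): J1 J2 J3 J4.
J1: waits 0, runs 0→4
J2: waits 4, runs 4→16
J3: waits 16, runs 16→25
J4: waits 25, runs 25→31
Sum = 0+4+16+25 = 45.
SPT 33, EDD 46, LPT 60, FIFO 45 → minimum 33.

33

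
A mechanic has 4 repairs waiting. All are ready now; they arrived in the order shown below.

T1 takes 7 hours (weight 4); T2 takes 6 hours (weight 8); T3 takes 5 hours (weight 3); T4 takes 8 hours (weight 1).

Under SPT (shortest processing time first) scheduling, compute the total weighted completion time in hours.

201

SPT (increasing processing time): T3 T2 T1 T4.
T3: finishes 5, weight 3, w·C = 15
T2: finishes 11, weight 8, w·C = 88
T1: finishes 18, weight 4, w·C = 72
T4: finishes 26, weight 1, w·C = 26
Sum = 15+88+72+26 = 201.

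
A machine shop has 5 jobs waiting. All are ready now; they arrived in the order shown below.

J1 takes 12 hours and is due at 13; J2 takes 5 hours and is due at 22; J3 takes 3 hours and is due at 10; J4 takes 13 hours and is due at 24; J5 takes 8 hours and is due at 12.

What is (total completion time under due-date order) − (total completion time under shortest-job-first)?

EDD (increasing due date): J3 J5 J1 J2 J4.
J3: 0→3
J5: 3→11
J1: 11→23
J2: 23→28
J4: 28→41
Sum = 3+11+23+28+41 = 106.
SPT (increasing processing time): J3 J2 J5 J1 J4.
J3: 0→3
J2: 3→8
J5: 8→16
J1: 16→28
J4: 28→41
Sum = 3+8+16+28+41 = 96.
Difference = 106 − 96 = 10.

10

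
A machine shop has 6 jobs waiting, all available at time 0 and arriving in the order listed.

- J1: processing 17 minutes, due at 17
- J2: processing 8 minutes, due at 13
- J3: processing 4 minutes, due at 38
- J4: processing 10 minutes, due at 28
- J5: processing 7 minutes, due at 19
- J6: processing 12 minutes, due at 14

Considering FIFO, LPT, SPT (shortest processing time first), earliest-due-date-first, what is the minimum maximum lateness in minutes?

FIFO (arrival order): J1 J2 J3 J4 J5 J6.
J1: 0→17, due 17, lateness 0
J2: 17→25, due 13, lateness 12
J3: 25→29, due 38, lateness -9
J4: 29→39, due 28, lateness 11
J5: 39→46, due 19, lateness 27
J6: 46→58, due 14, lateness 44
Maximum = 44.
LPT (decreasing processing time): J1 J6 J4 J2 J5 J3.
J1: 0→17, due 17, lateness 0
J6: 17→29, due 14, lateness 15
J4: 29→39, due 28, lateness 11
J2: 39→47, due 13, lateness 34
J5: 47→54, due 19, lateness 35
J3: 54→58, due 38, lateness 20
Maximum = 35.
SPT (increasing processing time): J3 J5 J2 J4 J6 J1.
J3: 0→4, due 38, lateness -34
J5: 4→11, due 19, lateness -8
J2: 11→19, due 13, lateness 6
J4: 19→29, due 28, lateness 1
J6: 29→41, due 14, lateness 27
J1: 41→58, due 17, lateness 41
Maximum = 41.
EDD (increasing due date): J2 J6 J1 J5 J4 J3.
J2: 0→8, due 13, lateness -5
J6: 8→20, due 14, lateness 6
J1: 20→37, due 17, lateness 20
J5: 37→44, due 19, lateness 25
J4: 44→54, due 28, lateness 26
J3: 54→58, due 38, lateness 20
Maximum = 26.
FIFO 44, LPT 35, SPT 41, EDD 26 → minimum 26.

26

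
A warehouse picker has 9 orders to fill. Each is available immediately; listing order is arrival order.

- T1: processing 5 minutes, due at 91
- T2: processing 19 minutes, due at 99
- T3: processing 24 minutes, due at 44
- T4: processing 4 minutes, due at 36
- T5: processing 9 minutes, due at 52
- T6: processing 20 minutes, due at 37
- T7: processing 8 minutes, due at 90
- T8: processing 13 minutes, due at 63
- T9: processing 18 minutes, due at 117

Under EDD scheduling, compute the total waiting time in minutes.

EDD (increasing due date): T4 T6 T3 T5 T8 T7 T1 T2 T9.
T4: waits 0, runs 0→4
T6: waits 4, runs 4→24
T3: waits 24, runs 24→48
T5: waits 48, runs 48→57
T8: waits 57, runs 57→70
T7: waits 70, runs 70→78
T1: waits 78, runs 78→83
T2: waits 83, runs 83→102
T9: waits 102, runs 102→120
Sum = 0+4+24+48+57+70+78+83+102 = 466.

466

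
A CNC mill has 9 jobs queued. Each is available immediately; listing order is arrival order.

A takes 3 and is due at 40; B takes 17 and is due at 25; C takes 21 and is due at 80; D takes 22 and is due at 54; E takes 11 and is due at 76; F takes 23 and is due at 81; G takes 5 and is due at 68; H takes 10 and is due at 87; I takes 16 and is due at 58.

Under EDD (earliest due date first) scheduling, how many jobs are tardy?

3

EDD (increasing due date): B A D I G E C F H.
B: 0→17, due 25, tardiness 0
A: 17→20, due 40, tardiness 0
D: 20→42, due 54, tardiness 0
I: 42→58, due 58, tardiness 0
G: 58→63, due 68, tardiness 0
E: 63→74, due 76, tardiness 0
C: 74→95, due 80, tardiness 15
F: 95→118, due 81, tardiness 37
H: 118→128, due 87, tardiness 41
Late jobs: 3.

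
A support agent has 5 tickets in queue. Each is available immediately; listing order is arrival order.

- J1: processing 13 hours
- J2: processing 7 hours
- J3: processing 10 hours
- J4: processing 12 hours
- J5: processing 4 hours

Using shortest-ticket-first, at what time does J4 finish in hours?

SPT (increasing processing time): J5 J2 J3 J4 J1.
J5: 0→4
J2: 4→11
J3: 11→21
J4: 21→33

33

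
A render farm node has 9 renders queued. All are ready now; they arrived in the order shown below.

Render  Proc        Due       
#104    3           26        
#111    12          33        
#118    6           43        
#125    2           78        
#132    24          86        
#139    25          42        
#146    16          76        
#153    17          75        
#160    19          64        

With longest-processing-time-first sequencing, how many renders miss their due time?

7

LPT (decreasing processing time): #139 #132 #160 #153 #146 #111 #118 #104 #125.
#139: 0→25, due 42, tardiness 0
#132: 25→49, due 86, tardiness 0
#160: 49→68, due 64, tardiness 4
#153: 68→85, due 75, tardiness 10
#146: 85→101, due 76, tardiness 25
#111: 101→113, due 33, tardiness 80
#118: 113→119, due 43, tardiness 76
#104: 119→122, due 26, tardiness 96
#125: 122→124, due 78, tardiness 46
Late renders: 7.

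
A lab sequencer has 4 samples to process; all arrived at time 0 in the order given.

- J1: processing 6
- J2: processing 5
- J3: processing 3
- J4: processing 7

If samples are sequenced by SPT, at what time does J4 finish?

21

SPT (increasing processing time): J3 J2 J1 J4.
J3: 0→3
J2: 3→8
J1: 8→14
J4: 14→21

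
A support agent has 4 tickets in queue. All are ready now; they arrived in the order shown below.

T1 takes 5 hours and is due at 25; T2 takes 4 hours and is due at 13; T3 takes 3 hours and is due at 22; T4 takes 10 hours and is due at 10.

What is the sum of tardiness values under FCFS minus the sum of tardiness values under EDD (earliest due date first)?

11

FIFO (arrival order): T1 T2 T3 T4.
T1: 0→5, due 25, tardiness 0
T2: 5→9, due 13, tardiness 0
T3: 9→12, due 22, tardiness 0
T4: 12→22, due 10, tardiness 12
Sum = 0+0+0+12 = 12.
EDD (increasing due date): T4 T2 T3 T1.
T4: 0→10, due 10, tardiness 0
T2: 10→14, due 13, tardiness 1
T3: 14→17, due 22, tardiness 0
T1: 17→22, due 25, tardiness 0
Sum = 0+1+0+0 = 1.
Difference = 12 − 1 = 11.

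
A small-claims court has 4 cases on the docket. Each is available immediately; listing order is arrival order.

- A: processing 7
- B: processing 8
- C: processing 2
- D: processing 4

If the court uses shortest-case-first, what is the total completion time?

42

SPT (increasing processing time): C D A B.
C: 0→2
D: 2→6
A: 6→13
B: 13→21
Sum = 2+6+13+21 = 42.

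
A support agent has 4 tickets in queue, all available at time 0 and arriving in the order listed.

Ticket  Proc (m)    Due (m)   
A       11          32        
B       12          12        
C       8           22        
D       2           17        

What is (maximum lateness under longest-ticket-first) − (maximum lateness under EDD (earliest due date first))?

LPT (decreasing processing time): B A C D.
B: 0→12, due 12, lateness 0
A: 12→23, due 32, lateness -9
C: 23→31, due 22, lateness 9
D: 31→33, due 17, lateness 16
Maximum = 16.
EDD (increasing due date): B D C A.
B: 0→12, due 12, lateness 0
D: 12→14, due 17, lateness -3
C: 14→22, due 22, lateness 0
A: 22→33, due 32, lateness 1
Maximum = 1.
Difference = 16 − 1 = 15.

15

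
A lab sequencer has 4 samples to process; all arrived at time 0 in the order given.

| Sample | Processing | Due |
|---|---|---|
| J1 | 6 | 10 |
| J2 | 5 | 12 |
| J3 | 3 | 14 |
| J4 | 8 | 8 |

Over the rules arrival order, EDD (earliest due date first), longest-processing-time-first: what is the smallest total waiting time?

31

FIFO (arrival order): J1 J2 J3 J4.
J1: waits 0, runs 0→6
J2: waits 6, runs 6→11
J3: waits 11, runs 11→14
J4: waits 14, runs 14→22
Sum = 0+6+11+14 = 31.
EDD (increasing due date): J4 J1 J2 J3.
J4: waits 0, runs 0→8
J1: waits 8, runs 8→14
J2: waits 14, runs 14→19
J3: waits 19, runs 19→22
Sum = 0+8+14+19 = 41.
LPT (decreasing processing time): J4 J1 J2 J3.
J4: waits 0, runs 0→8
J1: waits 8, runs 8→14
J2: waits 14, runs 14→19
J3: waits 19, runs 19→22
Sum = 0+8+14+19 = 41.
FIFO 31, EDD 41, LPT 41 → minimum 31.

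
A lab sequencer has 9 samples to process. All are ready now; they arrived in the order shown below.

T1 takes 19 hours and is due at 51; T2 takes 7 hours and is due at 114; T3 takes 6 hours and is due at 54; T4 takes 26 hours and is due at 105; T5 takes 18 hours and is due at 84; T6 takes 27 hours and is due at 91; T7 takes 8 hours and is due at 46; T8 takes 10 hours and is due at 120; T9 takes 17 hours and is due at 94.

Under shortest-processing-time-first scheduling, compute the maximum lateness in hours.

SPT (increasing processing time): T3 T2 T7 T8 T9 T5 T1 T4 T6.
T3: 0→6, due 54, lateness -48
T2: 6→13, due 114, lateness -101
T7: 13→21, due 46, lateness -25
T8: 21→31, due 120, lateness -89
T9: 31→48, due 94, lateness -46
T5: 48→66, due 84, lateness -18
T1: 66→85, due 51, lateness 34
T4: 85→111, due 105, lateness 6
T6: 111→138, due 91, lateness 47
Maximum = 47.

47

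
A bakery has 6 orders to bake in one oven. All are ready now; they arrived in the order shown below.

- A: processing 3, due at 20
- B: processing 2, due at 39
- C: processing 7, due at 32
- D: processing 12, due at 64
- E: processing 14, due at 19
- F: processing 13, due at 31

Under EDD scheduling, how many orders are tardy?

EDD (increasing due date): E A F C B D.
E: 0→14, due 19, tardiness 0
A: 14→17, due 20, tardiness 0
F: 17→30, due 31, tardiness 0
C: 30→37, due 32, tardiness 5
B: 37→39, due 39, tardiness 0
D: 39→51, due 64, tardiness 0
Late orders: 1.

1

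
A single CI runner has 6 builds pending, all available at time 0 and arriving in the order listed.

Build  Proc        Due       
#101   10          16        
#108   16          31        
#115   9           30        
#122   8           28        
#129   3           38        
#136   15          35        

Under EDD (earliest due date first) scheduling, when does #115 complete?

27

EDD (increasing due date): #101 #122 #115 #108 #136 #129.
#101: 0→10
#122: 10→18
#115: 18→27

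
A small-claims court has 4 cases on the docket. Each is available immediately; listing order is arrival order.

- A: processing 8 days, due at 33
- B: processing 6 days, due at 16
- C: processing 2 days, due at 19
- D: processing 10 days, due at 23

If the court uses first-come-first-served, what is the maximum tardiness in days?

FIFO (arrival order): A B C D.
A: 0→8, due 33, tardiness 0
B: 8→14, due 16, tardiness 0
C: 14→16, due 19, tardiness 0
D: 16→26, due 23, tardiness 3
Maximum = 3.

3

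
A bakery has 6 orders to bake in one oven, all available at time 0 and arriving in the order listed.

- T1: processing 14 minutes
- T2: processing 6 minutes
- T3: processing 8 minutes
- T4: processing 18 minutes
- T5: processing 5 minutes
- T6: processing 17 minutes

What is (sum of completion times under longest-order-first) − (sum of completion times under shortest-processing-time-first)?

LPT (decreasing processing time): T4 T6 T1 T3 T2 T5.
T4: 0→18
T6: 18→35
T1: 35→49
T3: 49→57
T2: 57→63
T5: 63→68
Sum = 18+35+49+57+63+68 = 290.
SPT (increasing processing time): T5 T2 T3 T1 T6 T4.
T5: 0→5
T2: 5→11
T3: 11→19
T1: 19→33
T6: 33→50
T4: 50→68
Sum = 5+11+19+33+50+68 = 186.
Difference = 290 − 186 = 104.

104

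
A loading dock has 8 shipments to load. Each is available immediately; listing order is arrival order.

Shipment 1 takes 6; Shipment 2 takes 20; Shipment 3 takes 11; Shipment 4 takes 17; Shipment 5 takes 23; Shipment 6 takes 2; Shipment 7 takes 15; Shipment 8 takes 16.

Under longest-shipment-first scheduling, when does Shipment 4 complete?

LPT (decreasing processing time): Shipment 5 Shipment 2 Shipment 4 Shipment 8 Shipment 7 Shipment 3 Shipment 1 Shipment 6.
Shipment 5: 0→23
Shipment 2: 23→43
Shipment 4: 43→60

60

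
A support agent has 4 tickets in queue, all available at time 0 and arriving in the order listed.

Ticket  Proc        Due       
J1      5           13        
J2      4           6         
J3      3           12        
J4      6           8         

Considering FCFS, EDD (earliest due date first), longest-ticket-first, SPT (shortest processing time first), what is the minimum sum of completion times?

FIFO (arrival order): J1 J2 J3 J4.
J1: 0→5
J2: 5→9
J3: 9→12
J4: 12→18
Sum = 5+9+12+18 = 44.
EDD (increasing due date): J2 J4 J3 J1.
J2: 0→4
J4: 4→10
J3: 10→13
J1: 13→18
Sum = 4+10+13+18 = 45.
LPT (decreasing processing time): J4 J1 J2 J3.
J4: 0→6
J1: 6→11
J2: 11→15
J3: 15→18
Sum = 6+11+15+18 = 50.
SPT (increasing processing time): J3 J2 J1 J4.
J3: 0→3
J2: 3→7
J1: 7→12
J4: 12→18
Sum = 3+7+12+18 = 40.
FIFO 44, EDD 45, LPT 50, SPT 40 → minimum 40.

40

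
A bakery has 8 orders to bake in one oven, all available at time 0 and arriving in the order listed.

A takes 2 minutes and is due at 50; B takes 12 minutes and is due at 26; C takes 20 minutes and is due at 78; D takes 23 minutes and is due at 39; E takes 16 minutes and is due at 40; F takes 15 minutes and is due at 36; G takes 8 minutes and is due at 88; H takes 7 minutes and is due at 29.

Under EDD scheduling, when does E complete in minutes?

73

EDD (increasing due date): B H F D E A C G.
B: 0→12
H: 12→19
F: 19→34
D: 34→57
E: 57→73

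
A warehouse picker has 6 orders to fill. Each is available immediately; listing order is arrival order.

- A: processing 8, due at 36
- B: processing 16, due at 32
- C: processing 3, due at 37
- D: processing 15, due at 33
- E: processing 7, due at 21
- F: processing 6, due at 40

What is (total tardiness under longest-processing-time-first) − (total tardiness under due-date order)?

LPT (decreasing processing time): B D A E F C.
B: 0→16, due 32, tardiness 0
D: 16→31, due 33, tardiness 0
A: 31→39, due 36, tardiness 3
E: 39→46, due 21, tardiness 25
F: 46→52, due 40, tardiness 12
C: 52→55, due 37, tardiness 18
Sum = 0+0+3+25+12+18 = 58.
EDD (increasing due date): E B D A C F.
E: 0→7, due 21, tardiness 0
B: 7→23, due 32, tardiness 0
D: 23→38, due 33, tardiness 5
A: 38→46, due 36, tardiness 10
C: 46→49, due 37, tardiness 12
F: 49→55, due 40, tardiness 15
Sum = 0+0+5+10+12+15 = 42.
Difference = 58 − 42 = 16.

16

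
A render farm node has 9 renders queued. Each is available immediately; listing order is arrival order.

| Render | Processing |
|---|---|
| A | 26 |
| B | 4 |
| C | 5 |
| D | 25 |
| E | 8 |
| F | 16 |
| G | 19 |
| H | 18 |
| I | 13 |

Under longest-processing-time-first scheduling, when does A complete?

26

LPT (decreasing processing time): A D G H F I E C B.
A: 0→26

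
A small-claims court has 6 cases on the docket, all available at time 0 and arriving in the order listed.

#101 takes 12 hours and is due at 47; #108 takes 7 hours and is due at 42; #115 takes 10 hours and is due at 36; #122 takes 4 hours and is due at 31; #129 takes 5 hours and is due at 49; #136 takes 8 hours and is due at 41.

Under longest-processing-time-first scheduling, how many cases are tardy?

1

LPT (decreasing processing time): #101 #115 #136 #108 #129 #122.
#101: 0→12, due 47, tardiness 0
#115: 12→22, due 36, tardiness 0
#136: 22→30, due 41, tardiness 0
#108: 30→37, due 42, tardiness 0
#129: 37→42, due 49, tardiness 0
#122: 42→46, due 31, tardiness 15
Late cases: 1.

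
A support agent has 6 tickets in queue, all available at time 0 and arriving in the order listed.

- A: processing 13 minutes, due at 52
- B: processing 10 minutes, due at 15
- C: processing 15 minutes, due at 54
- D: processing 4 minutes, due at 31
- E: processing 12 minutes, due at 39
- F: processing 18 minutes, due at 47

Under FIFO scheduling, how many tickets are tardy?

4

FIFO (arrival order): A B C D E F.
A: 0→13, due 52, tardiness 0
B: 13→23, due 15, tardiness 8
C: 23→38, due 54, tardiness 0
D: 38→42, due 31, tardiness 11
E: 42→54, due 39, tardiness 15
F: 54→72, due 47, tardiness 25
Late tickets: 4.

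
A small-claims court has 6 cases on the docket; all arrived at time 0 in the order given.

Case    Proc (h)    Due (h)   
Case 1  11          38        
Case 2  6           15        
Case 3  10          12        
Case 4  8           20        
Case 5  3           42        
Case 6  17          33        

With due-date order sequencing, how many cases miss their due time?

5

EDD (increasing due date): Case 3 Case 2 Case 4 Case 6 Case 1 Case 5.
Case 3: 0→10, due 12, tardiness 0
Case 2: 10→16, due 15, tardiness 1
Case 4: 16→24, due 20, tardiness 4
Case 6: 24→41, due 33, tardiness 8
Case 1: 41→52, due 38, tardiness 14
Case 5: 52→55, due 42, tardiness 13
Late cases: 5.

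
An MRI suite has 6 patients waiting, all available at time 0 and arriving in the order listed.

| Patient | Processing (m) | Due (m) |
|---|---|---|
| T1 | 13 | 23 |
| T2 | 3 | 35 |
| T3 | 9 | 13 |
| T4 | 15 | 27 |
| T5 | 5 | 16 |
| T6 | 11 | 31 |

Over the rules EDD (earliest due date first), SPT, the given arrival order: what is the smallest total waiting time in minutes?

EDD (increasing due date): T3 T5 T1 T4 T6 T2.
T3: waits 0, runs 0→9
T5: waits 9, runs 9→14
T1: waits 14, runs 14→27
T4: waits 27, runs 27→42
T6: waits 42, runs 42→53
T2: waits 53, runs 53→56
Sum = 0+9+14+27+42+53 = 145.
SPT (increasing processing time): T2 T5 T3 T6 T1 T4.
T2: waits 0, runs 0→3
T5: waits 3, runs 3→8
T3: waits 8, runs 8→17
T6: waits 17, runs 17→28
T1: waits 28, runs 28→41
T4: waits 41, runs 41→56
Sum = 0+3+8+17+28+41 = 97.
FIFO (arrival order): T1 T2 T3 T4 T5 T6.
T1: waits 0, runs 0→13
T2: waits 13, runs 13→16
T3: waits 16, runs 16→25
T4: waits 25, runs 25→40
T5: waits 40, runs 40→45
T6: waits 45, runs 45→56
Sum = 0+13+16+25+40+45 = 139.
EDD 145, SPT 97, FIFO 139 → minimum 97.

97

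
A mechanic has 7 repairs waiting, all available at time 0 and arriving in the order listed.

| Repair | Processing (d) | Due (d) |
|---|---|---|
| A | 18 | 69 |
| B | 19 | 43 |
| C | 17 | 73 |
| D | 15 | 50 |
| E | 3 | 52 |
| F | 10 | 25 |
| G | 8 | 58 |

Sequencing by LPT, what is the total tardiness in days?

LPT (decreasing processing time): B A C D F G E.
B: 0→19, due 43, tardiness 0
A: 19→37, due 69, tardiness 0
C: 37→54, due 73, tardiness 0
D: 54→69, due 50, tardiness 19
F: 69→79, due 25, tardiness 54
G: 79→87, due 58, tardiness 29
E: 87→90, due 52, tardiness 38
Sum = 0+0+0+19+54+29+38 = 140.

140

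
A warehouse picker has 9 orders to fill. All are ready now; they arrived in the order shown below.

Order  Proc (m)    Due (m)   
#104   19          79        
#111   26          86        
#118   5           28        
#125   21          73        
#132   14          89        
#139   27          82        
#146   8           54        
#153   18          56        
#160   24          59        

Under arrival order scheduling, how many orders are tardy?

5

FIFO (arrival order): #104 #111 #118 #125 #132 #139 #146 #153 #160.
#104: 0→19, due 79, tardiness 0
#111: 19→45, due 86, tardiness 0
#118: 45→50, due 28, tardiness 22
#125: 50→71, due 73, tardiness 0
#132: 71→85, due 89, tardiness 0
#139: 85→112, due 82, tardiness 30
#146: 112→120, due 54, tardiness 66
#153: 120→138, due 56, tardiness 82
#160: 138→162, due 59, tardiness 103
Late orders: 5.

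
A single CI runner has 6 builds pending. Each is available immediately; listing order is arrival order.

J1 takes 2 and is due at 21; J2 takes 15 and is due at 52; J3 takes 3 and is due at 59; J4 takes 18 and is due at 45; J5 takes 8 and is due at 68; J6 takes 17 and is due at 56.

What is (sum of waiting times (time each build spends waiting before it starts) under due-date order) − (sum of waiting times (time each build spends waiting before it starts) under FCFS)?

EDD (increasing due date): J1 J4 J2 J6 J3 J5.
J1: waits 0, runs 0→2
J4: waits 2, runs 2→20
J2: waits 20, runs 20→35
J6: waits 35, runs 35→52
J3: waits 52, runs 52→55
J5: waits 55, runs 55→63
Sum = 0+2+20+35+52+55 = 164.
FIFO (arrival order): J1 J2 J3 J4 J5 J6.
J1: waits 0, runs 0→2
J2: waits 2, runs 2→17
J3: waits 17, runs 17→20
J4: waits 20, runs 20→38
J5: waits 38, runs 38→46
J6: waits 46, runs 46→63
Sum = 0+2+17+20+38+46 = 123.
Difference = 164 − 123 = 41.

41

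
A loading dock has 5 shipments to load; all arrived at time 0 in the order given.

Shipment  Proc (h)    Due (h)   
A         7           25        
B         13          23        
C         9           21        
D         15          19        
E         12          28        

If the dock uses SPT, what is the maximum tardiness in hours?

SPT (increasing processing time): A C E B D.
A: 0→7, due 25, tardiness 0
C: 7→16, due 21, tardiness 0
E: 16→28, due 28, tardiness 0
B: 28→41, due 23, tardiness 18
D: 41→56, due 19, tardiness 37
Maximum = 37.

37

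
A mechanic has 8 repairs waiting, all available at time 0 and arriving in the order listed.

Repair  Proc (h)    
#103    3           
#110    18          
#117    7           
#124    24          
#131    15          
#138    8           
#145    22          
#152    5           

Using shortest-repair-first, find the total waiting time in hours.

221

SPT (increasing processing time): #103 #152 #117 #138 #131 #110 #145 #124.
#103: waits 0, runs 0→3
#152: waits 3, runs 3→8
#117: waits 8, runs 8→15
#138: waits 15, runs 15→23
#131: waits 23, runs 23→38
#110: waits 38, runs 38→56
#145: waits 56, runs 56→78
#124: waits 78, runs 78→102
Sum = 0+3+8+15+23+38+56+78 = 221.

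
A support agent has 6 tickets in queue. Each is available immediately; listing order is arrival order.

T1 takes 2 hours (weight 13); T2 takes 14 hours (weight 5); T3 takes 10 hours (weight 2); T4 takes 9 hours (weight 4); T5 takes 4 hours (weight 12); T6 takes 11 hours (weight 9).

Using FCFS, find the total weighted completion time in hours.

FIFO (arrival order): T1 T2 T3 T4 T5 T6.
T1: finishes 2, weight 13, w·C = 26
T2: finishes 16, weight 5, w·C = 80
T3: finishes 26, weight 2, w·C = 52
T4: finishes 35, weight 4, w·C = 140
T5: finishes 39, weight 12, w·C = 468
T6: finishes 50, weight 9, w·C = 450
Sum = 26+80+52+140+468+450 = 1216.

1216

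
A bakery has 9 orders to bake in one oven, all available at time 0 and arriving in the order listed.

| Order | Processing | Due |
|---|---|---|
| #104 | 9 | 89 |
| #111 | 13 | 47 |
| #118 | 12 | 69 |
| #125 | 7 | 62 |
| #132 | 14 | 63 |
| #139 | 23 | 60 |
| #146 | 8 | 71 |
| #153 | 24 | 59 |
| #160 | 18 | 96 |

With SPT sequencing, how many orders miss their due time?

3

SPT (increasing processing time): #125 #146 #104 #118 #111 #132 #160 #139 #153.
#125: 0→7, due 62, tardiness 0
#146: 7→15, due 71, tardiness 0
#104: 15→24, due 89, tardiness 0
#118: 24→36, due 69, tardiness 0
#111: 36→49, due 47, tardiness 2
#132: 49→63, due 63, tardiness 0
#160: 63→81, due 96, tardiness 0
#139: 81→104, due 60, tardiness 44
#153: 104→128, due 59, tardiness 69
Late orders: 3.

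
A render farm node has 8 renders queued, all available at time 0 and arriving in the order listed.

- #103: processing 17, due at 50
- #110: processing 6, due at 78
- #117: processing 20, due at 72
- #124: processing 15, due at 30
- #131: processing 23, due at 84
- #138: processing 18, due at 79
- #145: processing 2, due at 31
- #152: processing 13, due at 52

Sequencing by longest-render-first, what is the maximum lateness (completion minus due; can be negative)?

83

LPT (decreasing processing time): #131 #117 #138 #103 #124 #152 #110 #145.
#131: 0→23, due 84, lateness -61
#117: 23→43, due 72, lateness -29
#138: 43→61, due 79, lateness -18
#103: 61→78, due 50, lateness 28
#124: 78→93, due 30, lateness 63
#152: 93→106, due 52, lateness 54
#110: 106→112, due 78, lateness 34
#145: 112→114, due 31, lateness 83
Maximum = 83.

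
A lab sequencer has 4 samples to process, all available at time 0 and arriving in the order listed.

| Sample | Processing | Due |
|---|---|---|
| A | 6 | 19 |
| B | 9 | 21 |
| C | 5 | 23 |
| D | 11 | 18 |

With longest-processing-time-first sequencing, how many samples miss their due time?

LPT (decreasing processing time): D B A C.
D: 0→11, due 18, tardiness 0
B: 11→20, due 21, tardiness 0
A: 20→26, due 19, tardiness 7
C: 26→31, due 23, tardiness 8
Late samples: 2.

2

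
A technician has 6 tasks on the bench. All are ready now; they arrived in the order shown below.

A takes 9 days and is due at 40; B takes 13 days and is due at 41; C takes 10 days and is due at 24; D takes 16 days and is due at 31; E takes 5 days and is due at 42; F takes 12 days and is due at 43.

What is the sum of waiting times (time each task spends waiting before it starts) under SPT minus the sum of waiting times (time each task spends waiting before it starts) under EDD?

-44

SPT (increasing processing time): E A C F B D.
E: waits 0, runs 0→5
A: waits 5, runs 5→14
C: waits 14, runs 14→24
F: waits 24, runs 24→36
B: waits 36, runs 36→49
D: waits 49, runs 49→65
Sum = 0+5+14+24+36+49 = 128.
EDD (increasing due date): C D A B E F.
C: waits 0, runs 0→10
D: waits 10, runs 10→26
A: waits 26, runs 26→35
B: waits 35, runs 35→48
E: waits 48, runs 48→53
F: waits 53, runs 53→65
Sum = 0+10+26+35+48+53 = 172.
Difference = 128 − 172 = -44.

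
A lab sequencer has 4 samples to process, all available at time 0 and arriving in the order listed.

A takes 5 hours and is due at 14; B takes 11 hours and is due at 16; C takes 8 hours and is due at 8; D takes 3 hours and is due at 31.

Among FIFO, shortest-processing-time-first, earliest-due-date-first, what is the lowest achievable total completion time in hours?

54

FIFO (arrival order): A B C D.
A: 0→5
B: 5→16
C: 16→24
D: 24→27
Sum = 5+16+24+27 = 72.
SPT (increasing processing time): D A C B.
D: 0→3
A: 3→8
C: 8→16
B: 16→27
Sum = 3+8+16+27 = 54.
EDD (increasing due date): C A B D.
C: 0→8
A: 8→13
B: 13→24
D: 24→27
Sum = 8+13+24+27 = 72.
FIFO 72, SPT 54, EDD 72 → minimum 54.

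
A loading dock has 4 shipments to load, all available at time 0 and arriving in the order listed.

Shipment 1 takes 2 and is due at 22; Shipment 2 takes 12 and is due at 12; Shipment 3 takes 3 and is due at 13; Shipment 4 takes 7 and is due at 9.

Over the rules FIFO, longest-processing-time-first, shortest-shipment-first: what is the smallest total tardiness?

FIFO (arrival order): Shipment 1 Shipment 2 Shipment 3 Shipment 4.
Shipment 1: 0→2, due 22, tardiness 0
Shipment 2: 2→14, due 12, tardiness 2
Shipment 3: 14→17, due 13, tardiness 4
Shipment 4: 17→24, due 9, tardiness 15
Sum = 0+2+4+15 = 21.
LPT (decreasing processing time): Shipment 2 Shipment 4 Shipment 3 Shipment 1.
Shipment 2: 0→12, due 12, tardiness 0
Shipment 4: 12→19, due 9, tardiness 10
Shipment 3: 19→22, due 13, tardiness 9
Shipment 1: 22→24, due 22, tardiness 2
Sum = 0+10+9+2 = 21.
SPT (increasing processing time): Shipment 1 Shipment 3 Shipment 4 Shipment 2.
Shipment 1: 0→2, due 22, tardiness 0
Shipment 3: 2→5, due 13, tardiness 0
Shipment 4: 5→12, due 9, tardiness 3
Shipment 2: 12→24, due 12, tardiness 12
Sum = 0+0+3+12 = 15.
FIFO 21, LPT 21, SPT 15 → minimum 15.

15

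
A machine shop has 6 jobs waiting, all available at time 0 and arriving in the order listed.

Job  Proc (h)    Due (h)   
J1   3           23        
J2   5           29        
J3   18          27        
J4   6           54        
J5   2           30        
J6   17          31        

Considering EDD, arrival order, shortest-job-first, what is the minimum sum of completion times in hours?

EDD (increasing due date): J1 J3 J2 J5 J6 J4.
J1: 0→3
J3: 3→21
J2: 21→26
J5: 26→28
J6: 28→45
J4: 45→51
Sum = 3+21+26+28+45+51 = 174.
FIFO (arrival order): J1 J2 J3 J4 J5 J6.
J1: 0→3
J2: 3→8
J3: 8→26
J4: 26→32
J5: 32→34
J6: 34→51
Sum = 3+8+26+32+34+51 = 154.
SPT (increasing processing time): J5 J1 J2 J4 J6 J3.
J5: 0→2
J1: 2→5
J2: 5→10
J4: 10→16
J6: 16→33
J3: 33→51
Sum = 2+5+10+16+33+51 = 117.
EDD 174, FIFO 154, SPT 117 → minimum 117.

117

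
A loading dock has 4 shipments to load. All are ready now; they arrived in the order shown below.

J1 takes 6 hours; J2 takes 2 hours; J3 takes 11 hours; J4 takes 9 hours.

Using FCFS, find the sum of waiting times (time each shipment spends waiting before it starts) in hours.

FIFO (arrival order): J1 J2 J3 J4.
J1: waits 0, runs 0→6
J2: waits 6, runs 6→8
J3: waits 8, runs 8→19
J4: waits 19, runs 19→28
Sum = 0+6+8+19 = 33.

33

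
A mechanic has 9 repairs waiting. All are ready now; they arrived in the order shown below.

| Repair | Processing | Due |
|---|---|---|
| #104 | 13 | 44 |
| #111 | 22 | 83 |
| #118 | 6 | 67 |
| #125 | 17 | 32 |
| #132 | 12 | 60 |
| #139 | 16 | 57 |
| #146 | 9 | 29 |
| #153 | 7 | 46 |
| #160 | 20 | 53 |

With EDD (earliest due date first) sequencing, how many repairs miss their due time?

EDD (increasing due date): #146 #125 #104 #153 #160 #139 #132 #118 #111.
#146: 0→9, due 29, tardiness 0
#125: 9→26, due 32, tardiness 0
#104: 26→39, due 44, tardiness 0
#153: 39→46, due 46, tardiness 0
#160: 46→66, due 53, tardiness 13
#139: 66→82, due 57, tardiness 25
#132: 82→94, due 60, tardiness 34
#118: 94→100, due 67, tardiness 33
#111: 100→122, due 83, tardiness 39
Late repairs: 5.

5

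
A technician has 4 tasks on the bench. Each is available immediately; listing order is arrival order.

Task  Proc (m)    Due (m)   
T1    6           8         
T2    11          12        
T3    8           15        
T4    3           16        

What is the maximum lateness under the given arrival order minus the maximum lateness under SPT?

-4

FIFO (arrival order): T1 T2 T3 T4.
T1: 0→6, due 8, lateness -2
T2: 6→17, due 12, lateness 5
T3: 17→25, due 15, lateness 10
T4: 25→28, due 16, lateness 12
Maximum = 12.
SPT (increasing processing time): T4 T1 T3 T2.
T4: 0→3, due 16, lateness -13
T1: 3→9, due 8, lateness 1
T3: 9→17, due 15, lateness 2
T2: 17→28, due 12, lateness 16
Maximum = 16.
Difference = 12 − 16 = -4.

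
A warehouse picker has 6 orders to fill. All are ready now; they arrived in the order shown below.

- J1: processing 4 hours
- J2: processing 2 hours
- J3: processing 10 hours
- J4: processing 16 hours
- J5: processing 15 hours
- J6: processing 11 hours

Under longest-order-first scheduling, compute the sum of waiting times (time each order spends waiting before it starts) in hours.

LPT (decreasing processing time): J4 J5 J6 J3 J1 J2.
J4: waits 0, runs 0→16
J5: waits 16, runs 16→31
J6: waits 31, runs 31→42
J3: waits 42, runs 42→52
J1: waits 52, runs 52→56
J2: waits 56, runs 56→58
Sum = 0+16+31+42+52+56 = 197.

197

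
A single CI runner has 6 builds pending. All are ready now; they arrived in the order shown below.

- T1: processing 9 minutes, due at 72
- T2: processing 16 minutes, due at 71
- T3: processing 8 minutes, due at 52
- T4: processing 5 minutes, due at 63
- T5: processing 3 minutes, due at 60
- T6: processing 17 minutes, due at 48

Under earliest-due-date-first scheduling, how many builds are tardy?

0

EDD (increasing due date): T6 T3 T5 T4 T2 T1.
T6: 0→17, due 48, tardiness 0
T3: 17→25, due 52, tardiness 0
T5: 25→28, due 60, tardiness 0
T4: 28→33, due 63, tardiness 0
T2: 33→49, due 71, tardiness 0
T1: 49→58, due 72, tardiness 0
Late builds: 0.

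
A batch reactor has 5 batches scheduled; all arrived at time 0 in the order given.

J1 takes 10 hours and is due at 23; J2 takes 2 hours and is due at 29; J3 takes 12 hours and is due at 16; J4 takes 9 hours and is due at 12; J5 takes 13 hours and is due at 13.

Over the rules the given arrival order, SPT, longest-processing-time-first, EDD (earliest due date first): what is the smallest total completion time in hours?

113

FIFO (arrival order): J1 J2 J3 J4 J5.
J1: 0→10
J2: 10→12
J3: 12→24
J4: 24→33
J5: 33→46
Sum = 10+12+24+33+46 = 125.
SPT (increasing processing time): J2 J4 J1 J3 J5.
J2: 0→2
J4: 2→11
J1: 11→21
J3: 21→33
J5: 33→46
Sum = 2+11+21+33+46 = 113.
LPT (decreasing processing time): J5 J3 J1 J4 J2.
J5: 0→13
J3: 13→25
J1: 25→35
J4: 35→44
J2: 44→46
Sum = 13+25+35+44+46 = 163.
EDD (increasing due date): J4 J5 J3 J1 J2.
J4: 0→9
J5: 9→22
J3: 22→34
J1: 34→44
J2: 44→46
Sum = 9+22+34+44+46 = 155.
FIFO 125, SPT 113, LPT 163, EDD 155 → minimum 113.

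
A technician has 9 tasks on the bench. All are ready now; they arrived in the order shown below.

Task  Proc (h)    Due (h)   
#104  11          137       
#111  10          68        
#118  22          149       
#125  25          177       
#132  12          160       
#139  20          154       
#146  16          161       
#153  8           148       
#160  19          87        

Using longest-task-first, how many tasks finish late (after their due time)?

1

LPT (decreasing processing time): #125 #118 #139 #160 #146 #132 #104 #111 #153.
#125: 0→25, due 177, tardiness 0
#118: 25→47, due 149, tardiness 0
#139: 47→67, due 154, tardiness 0
#160: 67→86, due 87, tardiness 0
#146: 86→102, due 161, tardiness 0
#132: 102→114, due 160, tardiness 0
#104: 114→125, due 137, tardiness 0
#111: 125→135, due 68, tardiness 67
#153: 135→143, due 148, tardiness 0
Late tasks: 1.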